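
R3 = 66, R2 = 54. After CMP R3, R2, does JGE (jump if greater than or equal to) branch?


Trace:
  R3 = 66, R2 = 54
  CMP R3, R2  → compares 66 vs 54
  JGE checks: is 66 greater than or equal to 54?
  66 > 54, so condition is true
Branch taken: Yes

Yes


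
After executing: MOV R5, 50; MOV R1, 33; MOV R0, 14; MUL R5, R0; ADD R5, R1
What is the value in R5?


Register state trace:
  MOV R5, 50  → R5 = 50
  MOV R1, 33  → R1 = 33
  MOV R0, 14  → R0 = 14
  MUL R5, R0  → R5 = 50 * 14 = 700
  ADD R5, R1  → R5 = 700 + 33 = 733
Final: R5 = 733

733


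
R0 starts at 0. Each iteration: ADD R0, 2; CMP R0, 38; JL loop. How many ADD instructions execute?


Loop trace (R0 starts at 0, target 38, step 2):
  ADD #1: R0 = 0 + 2 = 2  → 2 < 38, loop
  ADD #2: R0 = 2 + 2 = 4  → 4 < 38, loop
  ADD #3: R0 = 4 + 2 = 6  → 6 < 38, loop
  ADD #4: R0 = 6 + 2 = 8  → 8 < 38, loop
  ADD #5: R0 = 8 + 2 = 10  → 10 < 38, loop
  ADD #6: R0 = 10 + 2 = 12  → 12 < 38, loop
  ADD #7: R0 = 12 + 2 = 14  → 14 < 38, loop
  ADD #8: R0 = 14 + 2 = 16  → 16 < 38, loop
  ADD #9: R0 = 16 + 2 = 18  → 18 < 38, loop
  ADD #10: R0 = 18 + 2 = 20  → 20 < 38, loop
  ADD #11: R0 = 20 + 2 = 22  → 22 < 38, loop
  ADD #12: R0 = 22 + 2 = 24  → 24 < 38, loop
  ADD #13: R0 = 24 + 2 = 26  → 26 < 38, loop
  ADD #14: R0 = 26 + 2 = 28  → 28 < 38, loop
  ADD #15: R0 = 28 + 2 = 30  → 30 < 38, loop
  ADD #16: R0 = 30 + 2 = 32  → 32 < 38, loop
  ADD #17: R0 = 32 + 2 = 34  → 34 < 38, loop
  ADD #18: R0 = 34 + 2 = 36  → 36 < 38, loop
  ADD #19: R0 = 36 + 2 = 38  → 38 >= 38, exit
Total ADD instructions: 19

19


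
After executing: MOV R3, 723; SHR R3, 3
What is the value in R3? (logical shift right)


Register state trace:
  MOV R3, 723  → R3 = 723
  SHR R3, 3  → R3 = 723 >> 3 = 723 // 2^3 = 90
Final: R3 = 90

90


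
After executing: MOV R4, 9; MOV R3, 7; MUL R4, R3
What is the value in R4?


Register state trace:
  MOV R4, 9  → R4 = 9
  MOV R3, 7  → R3 = 7
  MUL R4, R3  → R4 = 9 * 7 = 63
Final: R4 = 63

63


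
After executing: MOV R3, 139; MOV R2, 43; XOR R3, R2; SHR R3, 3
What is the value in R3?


Register state trace:
  MOV R3, 139  → R3 = 139 (0b10001011)
  MOV R2, 43  → R2 = 43 (0b00101011)
  XOR R3, R2  → R3 = 139 XOR 43 = 160 (0b10100000)
  SHR R3, 3  → R3 = 160 >> 3 = 20
Final: R3 = 20

20


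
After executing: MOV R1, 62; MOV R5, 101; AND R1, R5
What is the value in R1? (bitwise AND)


Register state trace:
  MOV R1, 62  → R1 = 62 (0b00111110)
  MOV R5, 101  → R5 = 101 (0b01100101)
  AND R1, R5  → R1 = 62 AND 101 = 36 (0b00100100)
Final: R1 = 36

36


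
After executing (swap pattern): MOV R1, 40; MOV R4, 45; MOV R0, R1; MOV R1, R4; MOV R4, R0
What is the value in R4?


Register state trace (swap pattern):
  MOV R1, 40  → R1 = 40
  MOV R4, 45  → R4 = 45
  MOV R0, R1  → R0 = 40  (save R1)
  MOV R1, R4  → R1 = 45  (R1 gets R4's value)
  MOV R4, R0  → R4 = 40  (R4 gets saved value)
Final: R4 = 40

40


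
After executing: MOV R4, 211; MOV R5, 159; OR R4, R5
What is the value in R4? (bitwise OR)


Register state trace:
  MOV R4, 211  → R4 = 211 (0b11010011)
  MOV R5, 159  → R5 = 159 (0b10011111)
  OR R4, R5   → R4 = 211 OR 159 = 223 (0b11011111)
Final: R4 = 223

223


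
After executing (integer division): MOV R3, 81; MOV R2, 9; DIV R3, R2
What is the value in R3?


Register state trace:
  MOV R3, 81  → R3 = 81
  MOV R2, 9  → R2 = 9
  DIV R3, R2  → R3 = 81 // 9 = 9
Final: R3 = 9

9


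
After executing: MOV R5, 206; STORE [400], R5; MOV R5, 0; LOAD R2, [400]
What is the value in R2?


Register and memory trace:
  MOV R5, 206  → R5 = 206
  STORE [400], R5  → mem[400] = 206
  MOV R5, 0  → R5 = 0
  LOAD R2, [400]  → R2 = mem[400] = 206
Final: R2 = 206

206


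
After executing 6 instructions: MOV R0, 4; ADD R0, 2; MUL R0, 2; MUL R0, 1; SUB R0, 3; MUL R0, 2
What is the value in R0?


Register state trace:
  MOV R0, 4  → R0 = 4
  ADD R0, 2  → R0 = 4 + 2 = 6
  MUL R0, 2  → R0 = 6 * 2 = 12
  MUL R0, 1  → R0 = 12 * 1 = 12
  SUB R0, 3  → R0 = 12 - 3 = 9
  MUL R0, 2  → R0 = 9 * 2 = 18
Final: R0 = 18

18


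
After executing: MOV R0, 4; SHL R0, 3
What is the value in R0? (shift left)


Register state trace:
  MOV R0, 4  → R0 = 4
  SHL R0, 3  → R0 = 4 << 3 = 4 * 2^3 = 32
Final: R0 = 32

32


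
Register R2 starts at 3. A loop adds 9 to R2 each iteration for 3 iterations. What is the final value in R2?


Starting value: R2 = 3
  Iter 1: R2 = 3 + 9 = 12
  Iter 2: R2 = 12 + 9 = 21
  Iter 3: R2 = 21 + 9 = 30
Final: R2 = 30

30


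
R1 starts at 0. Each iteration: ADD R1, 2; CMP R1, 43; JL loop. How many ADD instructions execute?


Loop trace (R1 starts at 0, target 43, step 2):
  ADD #1: R1 = 0 + 2 = 2  → 2 < 43, loop
  ADD #2: R1 = 2 + 2 = 4  → 4 < 43, loop
  ADD #3: R1 = 4 + 2 = 6  → 6 < 43, loop
  ADD #4: R1 = 6 + 2 = 8  → 8 < 43, loop
  ADD #5: R1 = 8 + 2 = 10  → 10 < 43, loop
  ADD #6: R1 = 10 + 2 = 12  → 12 < 43, loop
  ADD #7: R1 = 12 + 2 = 14  → 14 < 43, loop
  ADD #8: R1 = 14 + 2 = 16  → 16 < 43, loop
  ADD #9: R1 = 16 + 2 = 18  → 18 < 43, loop
  ADD #10: R1 = 18 + 2 = 20  → 20 < 43, loop
  ADD #11: R1 = 20 + 2 = 22  → 22 < 43, loop
  ADD #12: R1 = 22 + 2 = 24  → 24 < 43, loop
  ADD #13: R1 = 24 + 2 = 26  → 26 < 43, loop
  ADD #14: R1 = 26 + 2 = 28  → 28 < 43, loop
  ADD #15: R1 = 28 + 2 = 30  → 30 < 43, loop
  ADD #16: R1 = 30 + 2 = 32  → 32 < 43, loop
  ADD #17: R1 = 32 + 2 = 34  → 34 < 43, loop
  ADD #18: R1 = 34 + 2 = 36  → 36 < 43, loop
  ADD #19: R1 = 36 + 2 = 38  → 38 < 43, loop
  ADD #20: R1 = 38 + 2 = 40  → 40 < 43, loop
  ADD #21: R1 = 40 + 2 = 42  → 42 < 43, loop
  ADD #22: R1 = 42 + 2 = 44  → 44 >= 43, exit
Total ADD instructions: 22

22


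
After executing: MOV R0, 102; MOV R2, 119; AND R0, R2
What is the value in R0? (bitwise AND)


Register state trace:
  MOV R0, 102  → R0 = 102 (0b01100110)
  MOV R2, 119  → R2 = 119 (0b01110111)
  AND R0, R2  → R0 = 102 AND 119 = 102 (0b01100110)
Final: R0 = 102

102


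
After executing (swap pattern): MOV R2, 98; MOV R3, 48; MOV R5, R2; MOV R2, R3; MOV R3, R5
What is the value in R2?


Register state trace (swap pattern):
  MOV R2, 98  → R2 = 98
  MOV R3, 48  → R3 = 48
  MOV R5, R2  → R5 = 98  (save R2)
  MOV R2, R3  → R2 = 48  (R2 gets R3's value)
  MOV R3, R5  → R3 = 98  (R3 gets saved value)
Final: R2 = 48

48


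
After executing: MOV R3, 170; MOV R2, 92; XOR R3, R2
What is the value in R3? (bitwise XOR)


Register state trace:
  MOV R3, 170  → R3 = 170 (0b10101010)
  MOV R2, 92  → R2 = 92 (0b01011100)
  XOR R3, R2  → R3 = 170 XOR 92 = 246 (0b11110110)
Final: R3 = 246

246


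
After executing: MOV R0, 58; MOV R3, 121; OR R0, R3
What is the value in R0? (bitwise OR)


Register state trace:
  MOV R0, 58  → R0 = 58 (0b00111010)
  MOV R3, 121  → R3 = 121 (0b01111001)
  OR R0, R3   → R0 = 58 OR 121 = 123 (0b01111011)
Final: R0 = 123

123


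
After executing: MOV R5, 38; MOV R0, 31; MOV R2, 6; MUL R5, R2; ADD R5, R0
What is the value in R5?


Register state trace:
  MOV R5, 38  → R5 = 38
  MOV R0, 31  → R0 = 31
  MOV R2, 6  → R2 = 6
  MUL R5, R2  → R5 = 38 * 6 = 228
  ADD R5, R0  → R5 = 228 + 31 = 259
Final: R5 = 259

259


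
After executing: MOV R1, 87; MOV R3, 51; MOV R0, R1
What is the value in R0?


Register state trace:
  MOV R1, 87  → R1 = 87
  MOV R3, 51  → R3 = 51
  MOV R0, R1  → R0 = 87
Final: R0 = 87

87


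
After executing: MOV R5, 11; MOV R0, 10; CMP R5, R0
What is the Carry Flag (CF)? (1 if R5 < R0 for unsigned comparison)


Register state trace:
  MOV R5, 11  → R5 = 11
  MOV R0, 10  → R0 = 10
  CMP R5, R0  → unsigned 11 - 10: no borrow
  11 >= 10, so CF = 0
CF = 0

0


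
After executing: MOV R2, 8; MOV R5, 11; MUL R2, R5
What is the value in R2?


Register state trace:
  MOV R2, 8  → R2 = 8
  MOV R5, 11  → R5 = 11
  MUL R2, R5  → R2 = 8 * 11 = 88
Final: R2 = 88

88


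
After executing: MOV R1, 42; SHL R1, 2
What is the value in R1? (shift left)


Register state trace:
  MOV R1, 42  → R1 = 42
  SHL R1, 2  → R1 = 42 << 2 = 42 * 2^2 = 168
Final: R1 = 168

168


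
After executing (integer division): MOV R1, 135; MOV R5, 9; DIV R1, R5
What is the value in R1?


Register state trace:
  MOV R1, 135  → R1 = 135
  MOV R5, 9  → R5 = 9
  DIV R1, R5  → R1 = 135 // 9 = 15
Final: R1 = 15

15


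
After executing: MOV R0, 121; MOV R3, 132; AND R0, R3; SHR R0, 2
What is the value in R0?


Register state trace:
  MOV R0, 121  → R0 = 121 (0b01111001)
  MOV R3, 132  → R3 = 132 (0b10000100)
  AND R0, R3  → R0 = 121 AND 132 = 0 (0b00000000)
  SHR R0, 2  → R0 = 0 >> 2 = 0
Final: R0 = 0

0


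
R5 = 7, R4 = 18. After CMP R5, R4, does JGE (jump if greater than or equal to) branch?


Trace:
  R5 = 7, R4 = 18
  CMP R5, R4  → compares 7 vs 18
  JGE checks: is 7 greater than or equal to 18?
  7 < 18, so condition is false
Branch taken: No

No


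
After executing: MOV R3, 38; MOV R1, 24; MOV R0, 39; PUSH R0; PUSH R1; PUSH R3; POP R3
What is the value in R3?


Stack trace (top is rightmost):
  MOV R3, 38  → R3 = 38
  MOV R1, 24  → R1 = 24
  MOV R0, 39  → R0 = 39
  PUSH R0  → stack: [39]
  PUSH R1  → stack: [39, 24]
  PUSH R3  → stack: [39, 24, 38]
  POP R3  → R3 = 38, stack: [39, 24]
Final: R3 = 38

38


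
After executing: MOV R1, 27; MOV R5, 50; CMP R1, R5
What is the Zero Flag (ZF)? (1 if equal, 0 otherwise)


Register state trace:
  MOV R1, 27  → R1 = 27
  MOV R5, 50  → R5 = 50
  CMP R1, R5  → computes 27 - 50 = -23
  Result is nonzero, so values are not equal
ZF = 0

0


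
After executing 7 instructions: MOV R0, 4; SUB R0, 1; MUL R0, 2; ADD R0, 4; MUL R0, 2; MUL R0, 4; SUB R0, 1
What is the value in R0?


Register state trace:
  MOV R0, 4  → R0 = 4
  SUB R0, 1  → R0 = 4 - 1 = 3
  MUL R0, 2  → R0 = 3 * 2 = 6
  ADD R0, 4  → R0 = 6 + 4 = 10
  MUL R0, 2  → R0 = 10 * 2 = 20
  MUL R0, 4  → R0 = 20 * 4 = 80
  SUB R0, 1  → R0 = 80 - 1 = 79
Final: R0 = 79

79


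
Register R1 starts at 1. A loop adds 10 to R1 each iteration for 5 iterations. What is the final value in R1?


Starting value: R1 = 1
  Iter 1: R1 = 1 + 10 = 11
  Iter 2: R1 = 11 + 10 = 21
  Iter 3: R1 = 21 + 10 = 31
  Iter 4: R1 = 31 + 10 = 41
  Iter 5: R1 = 41 + 10 = 51
Final: R1 = 51

51


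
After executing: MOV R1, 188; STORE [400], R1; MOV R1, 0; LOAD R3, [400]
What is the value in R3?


Register and memory trace:
  MOV R1, 188  → R1 = 188
  STORE [400], R1  → mem[400] = 188
  MOV R1, 0  → R1 = 0
  LOAD R3, [400]  → R3 = mem[400] = 188
Final: R3 = 188

188


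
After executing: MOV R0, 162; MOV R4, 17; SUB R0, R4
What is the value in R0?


Register state trace:
  MOV R0, 162  → R0 = 162
  MOV R4, 17  → R4 = 17
  SUB R0, R4  → R0 = 162 - 17 = 145
Final: R0 = 145

145


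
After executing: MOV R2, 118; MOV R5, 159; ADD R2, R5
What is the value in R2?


Register state trace:
  MOV R2, 118  → R2 = 118
  MOV R5, 159  → R5 = 159
  ADD R2, R5  → R2 = 118 + 159 = 277
Final: R2 = 277

277


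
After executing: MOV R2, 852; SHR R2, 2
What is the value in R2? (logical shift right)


Register state trace:
  MOV R2, 852  → R2 = 852
  SHR R2, 2  → R2 = 852 >> 2 = 852 // 2^2 = 213
Final: R2 = 213

213


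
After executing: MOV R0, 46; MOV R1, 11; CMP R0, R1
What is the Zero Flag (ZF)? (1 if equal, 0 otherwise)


Register state trace:
  MOV R0, 46  → R0 = 46
  MOV R1, 11  → R1 = 11
  CMP R0, R1  → computes 46 - 11 = 35
  Result is nonzero, so values are not equal
ZF = 0

0


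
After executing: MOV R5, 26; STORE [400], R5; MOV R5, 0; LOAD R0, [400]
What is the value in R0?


Register and memory trace:
  MOV R5, 26  → R5 = 26
  STORE [400], R5  → mem[400] = 26
  MOV R5, 0  → R5 = 0
  LOAD R0, [400]  → R0 = mem[400] = 26
Final: R0 = 26

26


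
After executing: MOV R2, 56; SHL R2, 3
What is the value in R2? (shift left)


Register state trace:
  MOV R2, 56  → R2 = 56
  SHL R2, 3  → R2 = 56 << 3 = 56 * 2^3 = 448
Final: R2 = 448

448


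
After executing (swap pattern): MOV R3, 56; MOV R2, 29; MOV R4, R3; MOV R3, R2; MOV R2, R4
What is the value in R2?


Register state trace (swap pattern):
  MOV R3, 56  → R3 = 56
  MOV R2, 29  → R2 = 29
  MOV R4, R3  → R4 = 56  (save R3)
  MOV R3, R2  → R3 = 29  (R3 gets R2's value)
  MOV R2, R4  → R2 = 56  (R2 gets saved value)
Final: R2 = 56

56


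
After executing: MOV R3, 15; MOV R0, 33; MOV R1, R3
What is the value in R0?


Register state trace:
  MOV R3, 15  → R3 = 15
  MOV R0, 33  → R0 = 33
  MOV R1, R3  → R1 = 15
Final: R0 = 33

33


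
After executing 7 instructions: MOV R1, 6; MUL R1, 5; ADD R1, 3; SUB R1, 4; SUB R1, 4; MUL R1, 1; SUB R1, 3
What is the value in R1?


Register state trace:
  MOV R1, 6  → R1 = 6
  MUL R1, 5  → R1 = 6 * 5 = 30
  ADD R1, 3  → R1 = 30 + 3 = 33
  SUB R1, 4  → R1 = 33 - 4 = 29
  SUB R1, 4  → R1 = 29 - 4 = 25
  MUL R1, 1  → R1 = 25 * 1 = 25
  SUB R1, 3  → R1 = 25 - 3 = 22
Final: R1 = 22

22


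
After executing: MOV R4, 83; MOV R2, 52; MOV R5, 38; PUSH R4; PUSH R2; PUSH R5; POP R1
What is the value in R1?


Stack trace (top is rightmost):
  MOV R4, 83  → R4 = 83
  MOV R2, 52  → R2 = 52
  MOV R5, 38  → R5 = 38
  PUSH R4  → stack: [83]
  PUSH R2  → stack: [83, 52]
  PUSH R5  → stack: [83, 52, 38]
  POP R1  → R1 = 38, stack: [83, 52]
Final: R1 = 38

38


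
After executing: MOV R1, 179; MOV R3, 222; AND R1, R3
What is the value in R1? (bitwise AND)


Register state trace:
  MOV R1, 179  → R1 = 179 (0b10110011)
  MOV R3, 222  → R3 = 222 (0b11011110)
  AND R1, R3  → R1 = 179 AND 222 = 146 (0b10010010)
Final: R1 = 146

146


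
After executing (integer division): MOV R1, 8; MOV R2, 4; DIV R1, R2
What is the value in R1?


Register state trace:
  MOV R1, 8  → R1 = 8
  MOV R2, 4  → R2 = 4
  DIV R1, R2  → R1 = 8 // 4 = 2
Final: R1 = 2

2


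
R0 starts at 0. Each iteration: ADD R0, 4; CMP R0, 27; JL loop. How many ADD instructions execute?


Loop trace (R0 starts at 0, target 27, step 4):
  ADD #1: R0 = 0 + 4 = 4  → 4 < 27, loop
  ADD #2: R0 = 4 + 4 = 8  → 8 < 27, loop
  ADD #3: R0 = 8 + 4 = 12  → 12 < 27, loop
  ADD #4: R0 = 12 + 4 = 16  → 16 < 27, loop
  ADD #5: R0 = 16 + 4 = 20  → 20 < 27, loop
  ADD #6: R0 = 20 + 4 = 24  → 24 < 27, loop
  ADD #7: R0 = 24 + 4 = 28  → 28 >= 27, exit
Total ADD instructions: 7

7


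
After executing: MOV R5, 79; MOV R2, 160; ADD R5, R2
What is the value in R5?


Register state trace:
  MOV R5, 79  → R5 = 79
  MOV R2, 160  → R2 = 160
  ADD R5, R2  → R5 = 79 + 160 = 239
Final: R5 = 239

239


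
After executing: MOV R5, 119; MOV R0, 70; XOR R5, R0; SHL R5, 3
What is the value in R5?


Register state trace:
  MOV R5, 119  → R5 = 119 (0b01110111)
  MOV R0, 70  → R0 = 70 (0b01000110)
  XOR R5, R0  → R5 = 119 XOR 70 = 49 (0b00110001)
  SHL R5, 3  → R5 = 49 << 3 = 392
Final: R5 = 392

392


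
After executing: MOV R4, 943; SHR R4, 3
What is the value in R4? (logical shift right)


Register state trace:
  MOV R4, 943  → R4 = 943
  SHR R4, 3  → R4 = 943 >> 3 = 943 // 2^3 = 117
Final: R4 = 117

117


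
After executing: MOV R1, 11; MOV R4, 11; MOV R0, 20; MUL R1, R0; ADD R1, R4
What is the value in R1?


Register state trace:
  MOV R1, 11  → R1 = 11
  MOV R4, 11  → R4 = 11
  MOV R0, 20  → R0 = 20
  MUL R1, R0  → R1 = 11 * 20 = 220
  ADD R1, R4  → R1 = 220 + 11 = 231
Final: R1 = 231

231


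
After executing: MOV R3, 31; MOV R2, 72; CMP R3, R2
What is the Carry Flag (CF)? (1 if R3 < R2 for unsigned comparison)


Register state trace:
  MOV R3, 31  → R3 = 31
  MOV R2, 72  → R2 = 72
  CMP R3, R2  → unsigned 31 - 72: borrow occurs
  31 < 72, so CF = 1
CF = 1

1


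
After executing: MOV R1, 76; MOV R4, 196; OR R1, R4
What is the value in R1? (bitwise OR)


Register state trace:
  MOV R1, 76  → R1 = 76 (0b01001100)
  MOV R4, 196  → R4 = 196 (0b11000100)
  OR R1, R4   → R1 = 76 OR 196 = 204 (0b11001100)
Final: R1 = 204

204


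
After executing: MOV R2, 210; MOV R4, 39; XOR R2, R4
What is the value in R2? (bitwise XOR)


Register state trace:
  MOV R2, 210  → R2 = 210 (0b11010010)
  MOV R4, 39  → R4 = 39 (0b00100111)
  XOR R2, R4  → R2 = 210 XOR 39 = 245 (0b11110101)
Final: R2 = 245

245


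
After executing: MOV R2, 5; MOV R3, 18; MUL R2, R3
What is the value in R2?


Register state trace:
  MOV R2, 5  → R2 = 5
  MOV R3, 18  → R3 = 18
  MUL R2, R3  → R2 = 5 * 18 = 90
Final: R2 = 90

90


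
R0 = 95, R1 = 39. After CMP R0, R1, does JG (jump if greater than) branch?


Trace:
  R0 = 95, R1 = 39
  CMP R0, R1  → compares 95 vs 39
  JG checks: is 95 greater than 39?
  95 > 39, so condition is true
Branch taken: Yes

Yes


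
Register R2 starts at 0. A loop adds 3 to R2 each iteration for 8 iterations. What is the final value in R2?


Starting value: R2 = 0
  Iter 1: R2 = 0 + 3 = 3
  Iter 2: R2 = 3 + 3 = 6
  Iter 3: R2 = 6 + 3 = 9
  Iter 4: R2 = 9 + 3 = 12
  Iter 5: R2 = 12 + 3 = 15
  Iter 6: R2 = 15 + 3 = 18
  Iter 7: R2 = 18 + 3 = 21
  Iter 8: R2 = 21 + 3 = 24
Final: R2 = 24

24


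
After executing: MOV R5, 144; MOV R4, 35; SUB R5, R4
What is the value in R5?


Register state trace:
  MOV R5, 144  → R5 = 144
  MOV R4, 35  → R4 = 35
  SUB R5, R4  → R5 = 144 - 35 = 109
Final: R5 = 109

109


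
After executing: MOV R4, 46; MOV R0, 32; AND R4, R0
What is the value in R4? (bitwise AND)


Register state trace:
  MOV R4, 46  → R4 = 46 (0b00101110)
  MOV R0, 32  → R0 = 32 (0b00100000)
  AND R4, R0  → R4 = 46 AND 32 = 32 (0b00100000)
Final: R4 = 32

32


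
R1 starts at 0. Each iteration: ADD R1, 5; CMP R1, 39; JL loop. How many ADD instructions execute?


Loop trace (R1 starts at 0, target 39, step 5):
  ADD #1: R1 = 0 + 5 = 5  → 5 < 39, loop
  ADD #2: R1 = 5 + 5 = 10  → 10 < 39, loop
  ADD #3: R1 = 10 + 5 = 15  → 15 < 39, loop
  ADD #4: R1 = 15 + 5 = 20  → 20 < 39, loop
  ADD #5: R1 = 20 + 5 = 25  → 25 < 39, loop
  ADD #6: R1 = 25 + 5 = 30  → 30 < 39, loop
  ADD #7: R1 = 30 + 5 = 35  → 35 < 39, loop
  ADD #8: R1 = 35 + 5 = 40  → 40 >= 39, exit
Total ADD instructions: 8

8


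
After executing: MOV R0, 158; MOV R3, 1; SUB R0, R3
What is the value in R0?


Register state trace:
  MOV R0, 158  → R0 = 158
  MOV R3, 1  → R3 = 1
  SUB R0, R3  → R0 = 158 - 1 = 157
Final: R0 = 157

157


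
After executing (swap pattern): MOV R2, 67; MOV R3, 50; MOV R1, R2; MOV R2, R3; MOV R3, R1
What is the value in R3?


Register state trace (swap pattern):
  MOV R2, 67  → R2 = 67
  MOV R3, 50  → R3 = 50
  MOV R1, R2  → R1 = 67  (save R2)
  MOV R2, R3  → R2 = 50  (R2 gets R3's value)
  MOV R3, R1  → R3 = 67  (R3 gets saved value)
Final: R3 = 67

67


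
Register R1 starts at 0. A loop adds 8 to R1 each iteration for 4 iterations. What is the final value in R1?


Starting value: R1 = 0
  Iter 1: R1 = 0 + 8 = 8
  Iter 2: R1 = 8 + 8 = 16
  Iter 3: R1 = 16 + 8 = 24
  Iter 4: R1 = 24 + 8 = 32
Final: R1 = 32

32


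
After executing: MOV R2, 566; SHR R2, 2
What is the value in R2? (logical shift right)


Register state trace:
  MOV R2, 566  → R2 = 566
  SHR R2, 2  → R2 = 566 >> 2 = 566 // 2^2 = 141
Final: R2 = 141

141


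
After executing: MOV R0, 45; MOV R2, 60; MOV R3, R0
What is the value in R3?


Register state trace:
  MOV R0, 45  → R0 = 45
  MOV R2, 60  → R2 = 60
  MOV R3, R0  → R3 = 45
Final: R3 = 45

45


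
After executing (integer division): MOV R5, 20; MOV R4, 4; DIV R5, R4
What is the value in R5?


Register state trace:
  MOV R5, 20  → R5 = 20
  MOV R4, 4  → R4 = 4
  DIV R5, R4  → R5 = 20 // 4 = 5
Final: R5 = 5

5


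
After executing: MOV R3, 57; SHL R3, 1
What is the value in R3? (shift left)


Register state trace:
  MOV R3, 57  → R3 = 57
  SHL R3, 1  → R3 = 57 << 1 = 57 * 2^1 = 114
Final: R3 = 114

114


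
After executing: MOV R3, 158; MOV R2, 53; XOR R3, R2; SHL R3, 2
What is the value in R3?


Register state trace:
  MOV R3, 158  → R3 = 158 (0b10011110)
  MOV R2, 53  → R2 = 53 (0b00110101)
  XOR R3, R2  → R3 = 158 XOR 53 = 171 (0b10101011)
  SHL R3, 2  → R3 = 171 << 2 = 684
Final: R3 = 684

684


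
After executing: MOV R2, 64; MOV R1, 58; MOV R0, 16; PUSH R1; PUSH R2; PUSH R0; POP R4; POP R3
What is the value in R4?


Stack trace (top is rightmost):
  MOV R2, 64  → R2 = 64
  MOV R1, 58  → R1 = 58
  MOV R0, 16  → R0 = 16
  PUSH R1  → stack: [58]
  PUSH R2  → stack: [58, 64]
  PUSH R0  → stack: [58, 64, 16]
  POP R4  → R4 = 16, stack: [58, 64]
  POP R3  → R3 = 64, stack: [58]
Final: R4 = 16

16


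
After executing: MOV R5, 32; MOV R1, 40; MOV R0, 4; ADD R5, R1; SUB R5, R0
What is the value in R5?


Register state trace:
  MOV R5, 32  → R5 = 32
  MOV R1, 40  → R1 = 40
  MOV R0, 4  → R0 = 4
  ADD R5, R1  → R5 = 32 + 40 = 72
  SUB R5, R0  → R5 = 72 - 4 = 68
Final: R5 = 68

68


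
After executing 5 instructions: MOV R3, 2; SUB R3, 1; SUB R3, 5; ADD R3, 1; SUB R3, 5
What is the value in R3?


Register state trace:
  MOV R3, 2  → R3 = 2
  SUB R3, 1  → R3 = 2 - 1 = 1
  SUB R3, 5  → R3 = 1 - 5 = -4
  ADD R3, 1  → R3 = -4 + 1 = -3
  SUB R3, 5  → R3 = -3 - 5 = -8
Final: R3 = -8

-8


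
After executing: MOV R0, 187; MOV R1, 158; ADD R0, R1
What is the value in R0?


Register state trace:
  MOV R0, 187  → R0 = 187
  MOV R1, 158  → R1 = 158
  ADD R0, R1  → R0 = 187 + 158 = 345
Final: R0 = 345

345


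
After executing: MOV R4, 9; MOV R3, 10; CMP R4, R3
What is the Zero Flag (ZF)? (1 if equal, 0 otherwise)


Register state trace:
  MOV R4, 9  → R4 = 9
  MOV R3, 10  → R3 = 10
  CMP R4, R3  → computes 9 - 10 = -1
  Result is nonzero, so values are not equal
ZF = 0

0


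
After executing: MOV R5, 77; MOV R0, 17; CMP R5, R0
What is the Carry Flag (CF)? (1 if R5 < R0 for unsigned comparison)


Register state trace:
  MOV R5, 77  → R5 = 77
  MOV R0, 17  → R0 = 17
  CMP R5, R0  → unsigned 77 - 17: no borrow
  77 >= 17, so CF = 0
CF = 0

0


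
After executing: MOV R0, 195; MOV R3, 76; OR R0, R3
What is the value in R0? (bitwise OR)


Register state trace:
  MOV R0, 195  → R0 = 195 (0b11000011)
  MOV R3, 76  → R3 = 76 (0b01001100)
  OR R0, R3   → R0 = 195 OR 76 = 207 (0b11001111)
Final: R0 = 207

207


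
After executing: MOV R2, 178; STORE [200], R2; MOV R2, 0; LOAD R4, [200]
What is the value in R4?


Register and memory trace:
  MOV R2, 178  → R2 = 178
  STORE [200], R2  → mem[200] = 178
  MOV R2, 0  → R2 = 0
  LOAD R4, [200]  → R4 = mem[200] = 178
Final: R4 = 178

178


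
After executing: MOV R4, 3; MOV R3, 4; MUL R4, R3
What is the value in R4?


Register state trace:
  MOV R4, 3  → R4 = 3
  MOV R3, 4  → R3 = 4
  MUL R4, R3  → R4 = 3 * 4 = 12
Final: R4 = 12

12


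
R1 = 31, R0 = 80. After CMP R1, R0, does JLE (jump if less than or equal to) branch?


Trace:
  R1 = 31, R0 = 80
  CMP R1, R0  → compares 31 vs 80
  JLE checks: is 31 less than or equal to 80?
  31 < 80, so condition is true
Branch taken: Yes

Yes


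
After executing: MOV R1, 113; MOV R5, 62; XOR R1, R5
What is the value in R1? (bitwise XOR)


Register state trace:
  MOV R1, 113  → R1 = 113 (0b01110001)
  MOV R5, 62  → R5 = 62 (0b00111110)
  XOR R1, R5  → R1 = 113 XOR 62 = 79 (0b01001111)
Final: R1 = 79

79


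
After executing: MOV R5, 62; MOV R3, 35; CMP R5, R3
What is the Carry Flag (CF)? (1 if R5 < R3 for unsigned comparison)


Register state trace:
  MOV R5, 62  → R5 = 62
  MOV R3, 35  → R3 = 35
  CMP R5, R3  → unsigned 62 - 35: no borrow
  62 >= 35, so CF = 0
CF = 0

0


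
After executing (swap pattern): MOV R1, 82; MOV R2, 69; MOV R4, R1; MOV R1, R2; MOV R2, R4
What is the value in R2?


Register state trace (swap pattern):
  MOV R1, 82  → R1 = 82
  MOV R2, 69  → R2 = 69
  MOV R4, R1  → R4 = 82  (save R1)
  MOV R1, R2  → R1 = 69  (R1 gets R2's value)
  MOV R2, R4  → R2 = 82  (R2 gets saved value)
Final: R2 = 82

82


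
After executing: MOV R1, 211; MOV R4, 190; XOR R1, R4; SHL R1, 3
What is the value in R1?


Register state trace:
  MOV R1, 211  → R1 = 211 (0b11010011)
  MOV R4, 190  → R4 = 190 (0b10111110)
  XOR R1, R4  → R1 = 211 XOR 190 = 109 (0b01101101)
  SHL R1, 3  → R1 = 109 << 3 = 872
Final: R1 = 872

872


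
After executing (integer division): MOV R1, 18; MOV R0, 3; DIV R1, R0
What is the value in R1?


Register state trace:
  MOV R1, 18  → R1 = 18
  MOV R0, 3  → R0 = 3
  DIV R1, R0  → R1 = 18 // 3 = 6
Final: R1 = 6

6


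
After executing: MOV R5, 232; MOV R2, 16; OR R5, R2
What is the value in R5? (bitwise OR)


Register state trace:
  MOV R5, 232  → R5 = 232 (0b11101000)
  MOV R2, 16  → R2 = 16 (0b00010000)
  OR R5, R2   → R5 = 232 OR 16 = 248 (0b11111000)
Final: R5 = 248

248


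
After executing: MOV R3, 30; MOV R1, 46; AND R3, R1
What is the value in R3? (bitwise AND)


Register state trace:
  MOV R3, 30  → R3 = 30 (0b00011110)
  MOV R1, 46  → R1 = 46 (0b00101110)
  AND R3, R1  → R3 = 30 AND 46 = 14 (0b00001110)
Final: R3 = 14

14


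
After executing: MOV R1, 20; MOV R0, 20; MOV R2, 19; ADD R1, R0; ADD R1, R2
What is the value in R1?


Register state trace:
  MOV R1, 20  → R1 = 20
  MOV R0, 20  → R0 = 20
  MOV R2, 19  → R2 = 19
  ADD R1, R0  → R1 = 20 + 20 = 40
  ADD R1, R2  → R1 = 40 + 19 = 59
Final: R1 = 59

59


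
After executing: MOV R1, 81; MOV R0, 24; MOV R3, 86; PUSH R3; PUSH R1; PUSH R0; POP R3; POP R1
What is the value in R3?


Stack trace (top is rightmost):
  MOV R1, 81  → R1 = 81
  MOV R0, 24  → R0 = 24
  MOV R3, 86  → R3 = 86
  PUSH R3  → stack: [86]
  PUSH R1  → stack: [86, 81]
  PUSH R0  → stack: [86, 81, 24]
  POP R3  → R3 = 24, stack: [86, 81]
  POP R1  → R1 = 81, stack: [86]
Final: R3 = 24

24


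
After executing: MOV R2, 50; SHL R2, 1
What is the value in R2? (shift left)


Register state trace:
  MOV R2, 50  → R2 = 50
  SHL R2, 1  → R2 = 50 << 1 = 50 * 2^1 = 100
Final: R2 = 100

100


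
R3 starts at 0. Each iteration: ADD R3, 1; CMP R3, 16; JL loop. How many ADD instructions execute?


Loop trace (R3 starts at 0, target 16, step 1):
  ADD #1: R3 = 0 + 1 = 1  → 1 < 16, loop
  ADD #2: R3 = 1 + 1 = 2  → 2 < 16, loop
  ADD #3: R3 = 2 + 1 = 3  → 3 < 16, loop
  ADD #4: R3 = 3 + 1 = 4  → 4 < 16, loop
  ADD #5: R3 = 4 + 1 = 5  → 5 < 16, loop
  ADD #6: R3 = 5 + 1 = 6  → 6 < 16, loop
  ADD #7: R3 = 6 + 1 = 7  → 7 < 16, loop
  ADD #8: R3 = 7 + 1 = 8  → 8 < 16, loop
  ADD #9: R3 = 8 + 1 = 9  → 9 < 16, loop
  ADD #10: R3 = 9 + 1 = 10  → 10 < 16, loop
  ADD #11: R3 = 10 + 1 = 11  → 11 < 16, loop
  ADD #12: R3 = 11 + 1 = 12  → 12 < 16, loop
  ADD #13: R3 = 12 + 1 = 13  → 13 < 16, loop
  ADD #14: R3 = 13 + 1 = 14  → 14 < 16, loop
  ADD #15: R3 = 14 + 1 = 15  → 15 < 16, loop
  ADD #16: R3 = 15 + 1 = 16  → 16 >= 16, exit
Total ADD instructions: 16

16


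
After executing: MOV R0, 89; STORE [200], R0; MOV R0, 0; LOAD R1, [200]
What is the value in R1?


Register and memory trace:
  MOV R0, 89  → R0 = 89
  STORE [200], R0  → mem[200] = 89
  MOV R0, 0  → R0 = 0
  LOAD R1, [200]  → R1 = mem[200] = 89
Final: R1 = 89

89


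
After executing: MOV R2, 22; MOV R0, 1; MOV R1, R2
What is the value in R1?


Register state trace:
  MOV R2, 22  → R2 = 22
  MOV R0, 1  → R0 = 1
  MOV R1, R2  → R1 = 22
Final: R1 = 22

22


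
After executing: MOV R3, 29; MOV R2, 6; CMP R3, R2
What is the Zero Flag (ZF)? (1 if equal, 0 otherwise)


Register state trace:
  MOV R3, 29  → R3 = 29
  MOV R2, 6  → R2 = 6
  CMP R3, R2  → computes 29 - 6 = 23
  Result is nonzero, so values are not equal
ZF = 0

0


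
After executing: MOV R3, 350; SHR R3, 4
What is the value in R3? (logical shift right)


Register state trace:
  MOV R3, 350  → R3 = 350
  SHR R3, 4  → R3 = 350 >> 4 = 350 // 2^4 = 21
Final: R3 = 21

21


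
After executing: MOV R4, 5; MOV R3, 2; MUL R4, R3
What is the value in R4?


Register state trace:
  MOV R4, 5  → R4 = 5
  MOV R3, 2  → R3 = 2
  MUL R4, R3  → R4 = 5 * 2 = 10
Final: R4 = 10

10


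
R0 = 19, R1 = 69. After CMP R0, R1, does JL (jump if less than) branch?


Trace:
  R0 = 19, R1 = 69
  CMP R0, R1  → compares 19 vs 69
  JL checks: is 19 less than 69?
  19 < 69, so condition is true
Branch taken: Yes

Yes


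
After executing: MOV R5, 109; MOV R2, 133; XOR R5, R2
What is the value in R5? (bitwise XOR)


Register state trace:
  MOV R5, 109  → R5 = 109 (0b01101101)
  MOV R2, 133  → R2 = 133 (0b10000101)
  XOR R5, R2  → R5 = 109 XOR 133 = 232 (0b11101000)
Final: R5 = 232

232


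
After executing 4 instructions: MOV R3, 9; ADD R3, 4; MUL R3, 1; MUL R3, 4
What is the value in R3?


Register state trace:
  MOV R3, 9  → R3 = 9
  ADD R3, 4  → R3 = 9 + 4 = 13
  MUL R3, 1  → R3 = 13 * 1 = 13
  MUL R3, 4  → R3 = 13 * 4 = 52
Final: R3 = 52

52


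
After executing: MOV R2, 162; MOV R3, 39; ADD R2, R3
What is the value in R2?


Register state trace:
  MOV R2, 162  → R2 = 162
  MOV R3, 39  → R3 = 39
  ADD R2, R3  → R2 = 162 + 39 = 201
Final: R2 = 201

201


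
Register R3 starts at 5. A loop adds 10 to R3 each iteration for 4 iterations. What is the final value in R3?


Starting value: R3 = 5
  Iter 1: R3 = 5 + 10 = 15
  Iter 2: R3 = 15 + 10 = 25
  Iter 3: R3 = 25 + 10 = 35
  Iter 4: R3 = 35 + 10 = 45
Final: R3 = 45

45


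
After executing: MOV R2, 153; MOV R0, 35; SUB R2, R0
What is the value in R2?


Register state trace:
  MOV R2, 153  → R2 = 153
  MOV R0, 35  → R0 = 35
  SUB R2, R0  → R2 = 153 - 35 = 118
Final: R2 = 118

118


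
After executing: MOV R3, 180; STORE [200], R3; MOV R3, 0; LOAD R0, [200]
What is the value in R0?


Register and memory trace:
  MOV R3, 180  → R3 = 180
  STORE [200], R3  → mem[200] = 180
  MOV R3, 0  → R3 = 0
  LOAD R0, [200]  → R0 = mem[200] = 180
Final: R0 = 180

180


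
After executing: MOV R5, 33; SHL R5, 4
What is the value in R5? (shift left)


Register state trace:
  MOV R5, 33  → R5 = 33
  SHL R5, 4  → R5 = 33 << 4 = 33 * 2^4 = 528
Final: R5 = 528

528


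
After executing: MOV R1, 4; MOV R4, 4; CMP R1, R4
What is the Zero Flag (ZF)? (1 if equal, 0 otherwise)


Register state trace:
  MOV R1, 4  → R1 = 4
  MOV R4, 4  → R4 = 4
  CMP R1, R4  → computes 4 - 4 = 0
  Result is zero, so values are equal
ZF = 1

1


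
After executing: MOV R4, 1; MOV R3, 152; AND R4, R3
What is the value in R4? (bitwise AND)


Register state trace:
  MOV R4, 1  → R4 = 1 (0b00000001)
  MOV R3, 152  → R3 = 152 (0b10011000)
  AND R4, R3  → R4 = 1 AND 152 = 0 (0b00000000)
Final: R4 = 0

0


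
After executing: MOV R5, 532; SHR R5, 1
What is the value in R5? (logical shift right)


Register state trace:
  MOV R5, 532  → R5 = 532
  SHR R5, 1  → R5 = 532 >> 1 = 532 // 2^1 = 266
Final: R5 = 266

266


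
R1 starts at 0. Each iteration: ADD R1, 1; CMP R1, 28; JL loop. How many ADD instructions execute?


Loop trace (R1 starts at 0, target 28, step 1):
  ADD #1: R1 = 0 + 1 = 1  → 1 < 28, loop
  ADD #2: R1 = 1 + 1 = 2  → 2 < 28, loop
  ADD #3: R1 = 2 + 1 = 3  → 3 < 28, loop
  ADD #4: R1 = 3 + 1 = 4  → 4 < 28, loop
  ADD #5: R1 = 4 + 1 = 5  → 5 < 28, loop
  ADD #6: R1 = 5 + 1 = 6  → 6 < 28, loop
  ADD #7: R1 = 6 + 1 = 7  → 7 < 28, loop
  ADD #8: R1 = 7 + 1 = 8  → 8 < 28, loop
  ADD #9: R1 = 8 + 1 = 9  → 9 < 28, loop
  ADD #10: R1 = 9 + 1 = 10  → 10 < 28, loop
  ADD #11: R1 = 10 + 1 = 11  → 11 < 28, loop
  ADD #12: R1 = 11 + 1 = 12  → 12 < 28, loop
  ADD #13: R1 = 12 + 1 = 13  → 13 < 28, loop
  ADD #14: R1 = 13 + 1 = 14  → 14 < 28, loop
  ADD #15: R1 = 14 + 1 = 15  → 15 < 28, loop
  ADD #16: R1 = 15 + 1 = 16  → 16 < 28, loop
  ADD #17: R1 = 16 + 1 = 17  → 17 < 28, loop
  ADD #18: R1 = 17 + 1 = 18  → 18 < 28, loop
  ADD #19: R1 = 18 + 1 = 19  → 19 < 28, loop
  ADD #20: R1 = 19 + 1 = 20  → 20 < 28, loop
  ADD #21: R1 = 20 + 1 = 21  → 21 < 28, loop
  ADD #22: R1 = 21 + 1 = 22  → 22 < 28, loop
  ADD #23: R1 = 22 + 1 = 23  → 23 < 28, loop
  ADD #24: R1 = 23 + 1 = 24  → 24 < 28, loop
  ADD #25: R1 = 24 + 1 = 25  → 25 < 28, loop
  ADD #26: R1 = 25 + 1 = 26  → 26 < 28, loop
  ADD #27: R1 = 26 + 1 = 27  → 27 < 28, loop
  ADD #28: R1 = 27 + 1 = 28  → 28 >= 28, exit
Total ADD instructions: 28

28


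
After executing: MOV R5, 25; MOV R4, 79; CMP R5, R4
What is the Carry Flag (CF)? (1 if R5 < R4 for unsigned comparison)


Register state trace:
  MOV R5, 25  → R5 = 25
  MOV R4, 79  → R4 = 79
  CMP R5, R4  → unsigned 25 - 79: borrow occurs
  25 < 79, so CF = 1
CF = 1

1


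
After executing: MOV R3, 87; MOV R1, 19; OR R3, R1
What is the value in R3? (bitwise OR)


Register state trace:
  MOV R3, 87  → R3 = 87 (0b01010111)
  MOV R1, 19  → R1 = 19 (0b00010011)
  OR R3, R1   → R3 = 87 OR 19 = 87 (0b01010111)
Final: R3 = 87

87


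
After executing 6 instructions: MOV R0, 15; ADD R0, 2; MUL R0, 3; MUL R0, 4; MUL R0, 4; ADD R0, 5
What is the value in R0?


Register state trace:
  MOV R0, 15  → R0 = 15
  ADD R0, 2  → R0 = 15 + 2 = 17
  MUL R0, 3  → R0 = 17 * 3 = 51
  MUL R0, 4  → R0 = 51 * 4 = 204
  MUL R0, 4  → R0 = 204 * 4 = 816
  ADD R0, 5  → R0 = 816 + 5 = 821
Final: R0 = 821

821


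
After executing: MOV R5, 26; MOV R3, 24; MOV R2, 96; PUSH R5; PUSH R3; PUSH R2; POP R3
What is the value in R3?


Stack trace (top is rightmost):
  MOV R5, 26  → R5 = 26
  MOV R3, 24  → R3 = 24
  MOV R2, 96  → R2 = 96
  PUSH R5  → stack: [26]
  PUSH R3  → stack: [26, 24]
  PUSH R2  → stack: [26, 24, 96]
  POP R3  → R3 = 96, stack: [26, 24]
Final: R3 = 96

96


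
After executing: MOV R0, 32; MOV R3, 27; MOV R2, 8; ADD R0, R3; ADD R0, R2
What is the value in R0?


Register state trace:
  MOV R0, 32  → R0 = 32
  MOV R3, 27  → R3 = 27
  MOV R2, 8  → R2 = 8
  ADD R0, R3  → R0 = 32 + 27 = 59
  ADD R0, R2  → R0 = 59 + 8 = 67
Final: R0 = 67

67


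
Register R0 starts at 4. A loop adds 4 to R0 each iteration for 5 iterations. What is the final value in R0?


Starting value: R0 = 4
  Iter 1: R0 = 4 + 4 = 8
  Iter 2: R0 = 8 + 4 = 12
  Iter 3: R0 = 12 + 4 = 16
  Iter 4: R0 = 16 + 4 = 20
  Iter 5: R0 = 20 + 4 = 24
Final: R0 = 24

24


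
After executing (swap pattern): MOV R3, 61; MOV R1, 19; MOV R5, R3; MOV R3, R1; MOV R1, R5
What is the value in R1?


Register state trace (swap pattern):
  MOV R3, 61  → R3 = 61
  MOV R1, 19  → R1 = 19
  MOV R5, R3  → R5 = 61  (save R3)
  MOV R3, R1  → R3 = 19  (R3 gets R1's value)
  MOV R1, R5  → R1 = 61  (R1 gets saved value)
Final: R1 = 61

61


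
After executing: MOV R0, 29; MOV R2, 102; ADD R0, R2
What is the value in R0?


Register state trace:
  MOV R0, 29  → R0 = 29
  MOV R2, 102  → R2 = 102
  ADD R0, R2  → R0 = 29 + 102 = 131
Final: R0 = 131

131


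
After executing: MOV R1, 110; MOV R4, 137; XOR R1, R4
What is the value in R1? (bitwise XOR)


Register state trace:
  MOV R1, 110  → R1 = 110 (0b01101110)
  MOV R4, 137  → R4 = 137 (0b10001001)
  XOR R1, R4  → R1 = 110 XOR 137 = 231 (0b11100111)
Final: R1 = 231

231


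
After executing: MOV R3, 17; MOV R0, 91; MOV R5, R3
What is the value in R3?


Register state trace:
  MOV R3, 17  → R3 = 17
  MOV R0, 91  → R0 = 91
  MOV R5, R3  → R5 = 17
Final: R3 = 17

17


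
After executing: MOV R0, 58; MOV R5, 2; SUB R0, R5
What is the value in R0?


Register state trace:
  MOV R0, 58  → R0 = 58
  MOV R5, 2  → R5 = 2
  SUB R0, R5  → R0 = 58 - 2 = 56
Final: R0 = 56

56


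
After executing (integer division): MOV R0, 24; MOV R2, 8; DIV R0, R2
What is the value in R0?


Register state trace:
  MOV R0, 24  → R0 = 24
  MOV R2, 8  → R2 = 8
  DIV R0, R2  → R0 = 24 // 8 = 3
Final: R0 = 3

3


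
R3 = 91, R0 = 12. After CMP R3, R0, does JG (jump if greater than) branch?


Trace:
  R3 = 91, R0 = 12
  CMP R3, R0  → compares 91 vs 12
  JG checks: is 91 greater than 12?
  91 > 12, so condition is true
Branch taken: Yes

Yes


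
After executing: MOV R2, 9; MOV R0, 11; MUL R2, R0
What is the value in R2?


Register state trace:
  MOV R2, 9  → R2 = 9
  MOV R0, 11  → R0 = 11
  MUL R2, R0  → R2 = 9 * 11 = 99
Final: R2 = 99

99


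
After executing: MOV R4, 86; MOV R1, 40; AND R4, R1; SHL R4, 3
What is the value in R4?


Register state trace:
  MOV R4, 86  → R4 = 86 (0b01010110)
  MOV R1, 40  → R1 = 40 (0b00101000)
  AND R4, R1  → R4 = 86 AND 40 = 0 (0b00000000)
  SHL R4, 3  → R4 = 0 << 3 = 0
Final: R4 = 0

0


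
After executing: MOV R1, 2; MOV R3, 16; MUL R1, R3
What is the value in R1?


Register state trace:
  MOV R1, 2  → R1 = 2
  MOV R3, 16  → R3 = 16
  MUL R1, R3  → R1 = 2 * 16 = 32
Final: R1 = 32

32


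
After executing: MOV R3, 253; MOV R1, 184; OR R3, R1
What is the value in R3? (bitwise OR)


Register state trace:
  MOV R3, 253  → R3 = 253 (0b11111101)
  MOV R1, 184  → R1 = 184 (0b10111000)
  OR R3, R1   → R3 = 253 OR 184 = 253 (0b11111101)
Final: R3 = 253

253


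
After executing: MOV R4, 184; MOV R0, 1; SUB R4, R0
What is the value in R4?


Register state trace:
  MOV R4, 184  → R4 = 184
  MOV R0, 1  → R0 = 1
  SUB R4, R0  → R4 = 184 - 1 = 183
Final: R4 = 183

183


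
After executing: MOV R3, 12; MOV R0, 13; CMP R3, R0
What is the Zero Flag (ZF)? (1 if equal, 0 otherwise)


Register state trace:
  MOV R3, 12  → R3 = 12
  MOV R0, 13  → R0 = 13
  CMP R3, R0  → computes 12 - 13 = -1
  Result is nonzero, so values are not equal
ZF = 0

0


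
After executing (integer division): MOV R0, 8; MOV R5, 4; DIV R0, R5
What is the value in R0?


Register state trace:
  MOV R0, 8  → R0 = 8
  MOV R5, 4  → R5 = 4
  DIV R0, R5  → R0 = 8 // 4 = 2
Final: R0 = 2

2


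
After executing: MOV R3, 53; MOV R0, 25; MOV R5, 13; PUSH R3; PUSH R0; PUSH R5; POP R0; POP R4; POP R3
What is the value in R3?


Stack trace (top is rightmost):
  MOV R3, 53  → R3 = 53
  MOV R0, 25  → R0 = 25
  MOV R5, 13  → R5 = 13
  PUSH R3  → stack: [53]
  PUSH R0  → stack: [53, 25]
  PUSH R5  → stack: [53, 25, 13]
  POP R0  → R0 = 13, stack: [53, 25]
  POP R4  → R4 = 25, stack: [53]
  POP R3  → R3 = 53, stack: []
Final: R3 = 53

53


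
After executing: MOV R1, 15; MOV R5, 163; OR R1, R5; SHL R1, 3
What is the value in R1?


Register state trace:
  MOV R1, 15  → R1 = 15 (0b00001111)
  MOV R5, 163  → R5 = 163 (0b10100011)
  OR R1, R5  → R1 = 15 OR 163 = 175 (0b10101111)
  SHL R1, 3  → R1 = 175 << 3 = 1400
Final: R1 = 1400

1400


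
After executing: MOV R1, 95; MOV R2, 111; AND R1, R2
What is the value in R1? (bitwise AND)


Register state trace:
  MOV R1, 95  → R1 = 95 (0b01011111)
  MOV R2, 111  → R2 = 111 (0b01101111)
  AND R1, R2  → R1 = 95 AND 111 = 79 (0b01001111)
Final: R1 = 79

79


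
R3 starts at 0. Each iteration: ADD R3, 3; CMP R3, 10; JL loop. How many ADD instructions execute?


Loop trace (R3 starts at 0, target 10, step 3):
  ADD #1: R3 = 0 + 3 = 3  → 3 < 10, loop
  ADD #2: R3 = 3 + 3 = 6  → 6 < 10, loop
  ADD #3: R3 = 6 + 3 = 9  → 9 < 10, loop
  ADD #4: R3 = 9 + 3 = 12  → 12 >= 10, exit
Total ADD instructions: 4

4


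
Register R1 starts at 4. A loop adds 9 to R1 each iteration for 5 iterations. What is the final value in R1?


Starting value: R1 = 4
  Iter 1: R1 = 4 + 9 = 13
  Iter 2: R1 = 13 + 9 = 22
  Iter 3: R1 = 22 + 9 = 31
  Iter 4: R1 = 31 + 9 = 40
  Iter 5: R1 = 40 + 9 = 49
Final: R1 = 49

49


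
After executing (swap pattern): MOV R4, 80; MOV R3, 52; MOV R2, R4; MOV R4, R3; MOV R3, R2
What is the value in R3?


Register state trace (swap pattern):
  MOV R4, 80  → R4 = 80
  MOV R3, 52  → R3 = 52
  MOV R2, R4  → R2 = 80  (save R4)
  MOV R4, R3  → R4 = 52  (R4 gets R3's value)
  MOV R3, R2  → R3 = 80  (R3 gets saved value)
Final: R3 = 80

80
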